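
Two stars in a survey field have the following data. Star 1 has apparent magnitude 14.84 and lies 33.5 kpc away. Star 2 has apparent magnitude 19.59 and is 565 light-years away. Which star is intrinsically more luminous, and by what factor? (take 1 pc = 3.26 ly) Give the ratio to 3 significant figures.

Star 1 is more luminous, by a factor of 2.97×10^6.

Star 1: d = 33.5 kpc = 33500 pc
Star 1: M = m − 5 log₁₀ d + 5 = 14.84 − 5·4.5250 + 5 = -2.785
Star 2: d = 565 ly / 3.26 = 173.3 pc
Star 2: M = m − 5 log₁₀ d + 5 = 19.59 − 5·2.2388 + 5 = 13.396
ΔM = M_1 − M_2 = -2.785 − (13.396) = -16.181; smaller M is more luminous → Star 1.
L ratio = 10^(0.4 |ΔM|) = 10^6.472 = 2.968×10^6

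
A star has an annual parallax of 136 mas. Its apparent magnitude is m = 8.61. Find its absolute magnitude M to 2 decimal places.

p = 136 mas = 0.136″ → d = 1/p = 7.353 pc
5 log₁₀(d/10 pc) = 5 log₁₀(7.353) − 5 = -0.668
M = m − 5 log₁₀(d/10) = 8.61 + 0.668 = 9.278

M ≈ 9.28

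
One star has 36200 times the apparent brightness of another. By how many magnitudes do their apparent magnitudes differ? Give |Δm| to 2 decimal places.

Pogson: Δm = −2.5 log₁₀(ratio) = −2.5 log₁₀(36200) = −2.5 × 4.5587 = -11.397

|Δm| ≈ 11.40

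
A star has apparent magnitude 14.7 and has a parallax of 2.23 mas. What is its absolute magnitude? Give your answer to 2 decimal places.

p = 2.23 mas = 2.23×10^-3″ → d = 1/p = 448.4 pc
5 log₁₀(d/10 pc) = 5 log₁₀(448.4) − 5 = 8.258
M = m − 5 log₁₀(d/10) = 14.7 − 8.258 = 6.442

M ≈ 6.44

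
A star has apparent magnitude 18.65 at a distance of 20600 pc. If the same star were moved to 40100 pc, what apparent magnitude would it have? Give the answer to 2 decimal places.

m ≈ 20.10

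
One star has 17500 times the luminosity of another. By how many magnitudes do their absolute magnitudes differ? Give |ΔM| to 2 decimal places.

Pogson: ΔM = −2.5 log₁₀(ratio) = −2.5 log₁₀(17500) = −2.5 × 4.2430 = -10.608

|ΔM| ≈ 10.61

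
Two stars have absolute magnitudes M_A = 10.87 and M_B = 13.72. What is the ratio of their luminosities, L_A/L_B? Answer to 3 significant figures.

ΔM = M_A − M_B = -2.85
L_A/L_B = 10^(−0.4 ΔM) = 10^1.140 = 13.80

L_A/L_B ≈ 13.8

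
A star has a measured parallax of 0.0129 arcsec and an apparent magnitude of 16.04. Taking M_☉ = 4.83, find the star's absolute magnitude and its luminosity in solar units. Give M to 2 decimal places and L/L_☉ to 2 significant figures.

d = 1/p = 1/0.0129″ = 77.52 pc
M = m − 5 log₁₀ d + 5 = 16.04 − 5·1.8894 + 5 = 11.593
M − M_☉ = 11.593 − 4.83 = 6.763
L/L_☉ = 10^(−0.4 × 6.763) = 1.972×10^-3

M ≈ 11.59; L/L_☉ ≈ 2.0×10^-3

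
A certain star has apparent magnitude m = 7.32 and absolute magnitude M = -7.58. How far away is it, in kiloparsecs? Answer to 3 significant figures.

d ≈ 9.55 kpc

Distance modulus: m − M = 7.32 − (-7.58) = 14.900
m − M = 5 log₁₀ d − 5
log₁₀ d = (m − M)/5 + 1 = 3.9800
d = 10^3.9800 = 9550 pc
= 9.550 kpc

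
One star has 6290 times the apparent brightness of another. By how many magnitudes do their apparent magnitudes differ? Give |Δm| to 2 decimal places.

Pogson: Δm = −2.5 log₁₀(ratio) = −2.5 log₁₀(6290) = −2.5 × 3.7987 = -9.497

|Δm| ≈ 9.50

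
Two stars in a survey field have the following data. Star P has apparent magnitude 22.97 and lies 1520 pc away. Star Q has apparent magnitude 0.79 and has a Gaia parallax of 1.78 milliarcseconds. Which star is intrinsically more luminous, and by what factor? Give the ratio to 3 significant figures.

Star Q is more luminous, by a factor of 1.02×10^8.

Star P: M = m − 5 log₁₀ d + 5 = 22.97 − 5·3.1818 + 5 = 12.061
Star Q: p = 1.78 mas = 1.78×10^-3″ → d = 1/p = 561.8 pc
Star Q: M = m − 5 log₁₀ d + 5 = 0.79 − 5·2.7496 + 5 = -7.958
ΔM = M_P − M_Q = 12.061 − (-7.958) = 20.019; smaller M is more luminous → Star Q.
L ratio = 10^(0.4 |ΔM|) = 10^8.007 = 1.017×10^8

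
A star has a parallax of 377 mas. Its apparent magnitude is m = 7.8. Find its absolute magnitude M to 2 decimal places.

p = 377 mas = 0.377″ → d = 1/p = 2.653 pc
5 log₁₀(d/10 pc) = 5 log₁₀(2.653) − 5 = -2.882
M = m − 5 log₁₀(d/10) = 7.8 + 2.882 = 10.682

M ≈ 10.68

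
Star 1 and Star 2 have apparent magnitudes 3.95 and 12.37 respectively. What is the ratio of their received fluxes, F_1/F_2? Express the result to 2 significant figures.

F_1/F_2 ≈ 2300

Magnitude difference = -8.42
Flux ratio = 10^(−0.4 Δm) = 10^(−0.4 × -8.42) = 10^3.368 = 2333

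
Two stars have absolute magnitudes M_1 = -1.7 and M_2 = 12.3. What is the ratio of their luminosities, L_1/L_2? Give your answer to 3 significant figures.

ΔM = M_1 − M_2 = -14.0
L_1/L_2 = 10^(−0.4 ΔM) = 10^5.600 = 398100

L_1/L_2 ≈ 398000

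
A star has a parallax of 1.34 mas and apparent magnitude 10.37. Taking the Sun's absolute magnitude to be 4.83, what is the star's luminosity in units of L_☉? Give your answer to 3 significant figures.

L/L_☉ ≈ 33.9

d = 1/p = 1000/1.34 mas = 746.3 pc
M = m − 5 log₁₀ d + 5 = 10.37 − 5·2.8729 + 5 = 1.006
M − M_☉ = 1.006 − 4.83 = -3.824
L/L_☉ = 10^(−0.4 × -3.824) = 33.87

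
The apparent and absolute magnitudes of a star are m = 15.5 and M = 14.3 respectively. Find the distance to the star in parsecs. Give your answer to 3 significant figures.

d ≈ 17.4 pc

μ = m − M = 1.200
m − M = 5 log₁₀ d − 5
log₁₀ d = (m − M)/5 + 1 = 1.2400
d = 10^1.2400 = 17.38 pc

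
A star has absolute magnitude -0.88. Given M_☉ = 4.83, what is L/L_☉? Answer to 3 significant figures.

M − M_☉ = -0.88 − 4.83 = -5.710
L/L_☉ = 10^(−0.4 (M − M_☉)) = 10^2.284 = 192.3

L/L_☉ ≈ 192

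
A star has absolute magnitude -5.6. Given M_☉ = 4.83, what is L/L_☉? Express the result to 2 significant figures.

M − M_☉ = -5.6 − 4.83 = -10.430
L/L_☉ = 10^(−0.4 (M − M_☉)) = 10^4.172 = 14860

L/L_☉ ≈ 15000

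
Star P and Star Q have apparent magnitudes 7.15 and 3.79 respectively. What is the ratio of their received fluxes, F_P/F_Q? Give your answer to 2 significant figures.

F_P/F_Q ≈ 0.045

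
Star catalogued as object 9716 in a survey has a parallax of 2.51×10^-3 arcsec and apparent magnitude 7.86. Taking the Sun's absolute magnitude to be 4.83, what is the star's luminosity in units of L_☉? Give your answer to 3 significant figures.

L/L_☉ ≈ 97.4

d = 1/p = 1/2.51×10^-3″ = 398.4 pc
M = m − 5 log₁₀ d + 5 = 7.86 − 5·2.6003 + 5 = -0.142
M − M_☉ = -0.142 − 4.83 = -4.972
L/L_☉ = 10^(−0.4 × -4.972) = 97.42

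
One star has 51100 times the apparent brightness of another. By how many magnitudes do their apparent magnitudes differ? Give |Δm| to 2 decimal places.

|Δm| ≈ 11.77

Pogson: Δm = −2.5 log₁₀(ratio) = −2.5 log₁₀(51100) = −2.5 × 4.7084 = -11.771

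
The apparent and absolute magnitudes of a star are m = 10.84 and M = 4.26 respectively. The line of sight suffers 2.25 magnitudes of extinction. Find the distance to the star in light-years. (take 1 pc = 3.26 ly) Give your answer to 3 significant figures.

m − M = 5 log₁₀(d/10 pc) + A  ⇒  10.84 − (4.26) − 2.25 = 5 log₁₀(d/10)
4.330 = 5 log₁₀(d/10)
log₁₀ d = (m − M − A)/5 + 1 = 1.8660
d = 10^1.8660 = 73.45 pc
= 239.5 ly

d ≈ 239 ly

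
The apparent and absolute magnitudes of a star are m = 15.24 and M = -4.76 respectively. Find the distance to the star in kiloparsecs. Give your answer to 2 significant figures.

Distance modulus: m − M = 15.24 − (-4.76) = 20.000
m − M = 5 log₁₀ d − 5
log₁₀ d = (m − M)/5 + 1 = 5.0000
d = 10^5.0000 = 100000 pc
= 100.0 kpc

d ≈ 100 kpc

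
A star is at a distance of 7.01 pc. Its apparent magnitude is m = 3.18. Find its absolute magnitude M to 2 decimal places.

M ≈ 3.95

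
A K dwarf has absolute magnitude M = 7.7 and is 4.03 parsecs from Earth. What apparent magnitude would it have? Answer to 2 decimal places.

m ≈ 5.73

m = M + 5 log₁₀ d − 5 = 7.7 + 5·0.6053 − 5 = 5.727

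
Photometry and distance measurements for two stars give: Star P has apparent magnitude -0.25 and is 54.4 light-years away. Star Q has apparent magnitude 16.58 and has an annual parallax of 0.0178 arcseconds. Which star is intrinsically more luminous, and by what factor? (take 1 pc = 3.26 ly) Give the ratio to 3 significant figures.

Star P is more luminous, by a factor of 476000.

Star P: d = 54.4 ly / 3.26 = 16.69 pc
Star P: M = m − 5 log₁₀ d + 5 = -0.25 − 5·1.2224 + 5 = -1.362
Star Q: d = 1/p = 1/0.0178″ = 56.18 pc
Star Q: M = m − 5 log₁₀ d + 5 = 16.58 − 5·1.7496 + 5 = 12.832
ΔM = M_P − M_Q = -1.362 − (12.832) = -14.194; smaller M is more luminous → Star P.
L ratio = 10^(0.4 |ΔM|) = 10^5.678 = 476000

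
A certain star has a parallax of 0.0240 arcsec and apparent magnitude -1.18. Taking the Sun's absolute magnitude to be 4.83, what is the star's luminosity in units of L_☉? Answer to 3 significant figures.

L/L_☉ ≈ 4400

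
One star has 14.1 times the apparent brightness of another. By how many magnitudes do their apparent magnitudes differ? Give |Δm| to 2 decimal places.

|Δm| ≈ 2.87

Pogson: Δm = −2.5 log₁₀(ratio) = −2.5 log₁₀(14.1) = −2.5 × 1.1492 = -2.873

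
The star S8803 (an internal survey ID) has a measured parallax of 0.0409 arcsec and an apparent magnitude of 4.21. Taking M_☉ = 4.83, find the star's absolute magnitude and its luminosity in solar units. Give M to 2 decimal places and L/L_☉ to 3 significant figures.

d = 1/p = 1/0.0409″ = 24.45 pc
M = m − 5 log₁₀ d + 5 = 4.21 − 5·1.3883 + 5 = 2.269
M − M_☉ = 2.269 − 4.83 = -2.561
L/L_☉ = 10^(−0.4 × -2.561) = 10.58

M ≈ 2.27; L/L_☉ ≈ 10.6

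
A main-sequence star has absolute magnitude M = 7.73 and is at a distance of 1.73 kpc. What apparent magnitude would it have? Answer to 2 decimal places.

d = 1.73 kpc = 1730 pc
m = M + 5 log₁₀ d − 5 = 7.73 + 5·3.2380 − 5 = 18.920

m ≈ 18.92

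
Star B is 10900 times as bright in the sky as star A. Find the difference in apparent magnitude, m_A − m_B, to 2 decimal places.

Pogson: Δm = −2.5 log₁₀(ratio) = −2.5 log₁₀(10900) = −2.5 × 4.0374 = -10.094
Star B is brighter so has the smaller magnitude: m_A − m_B is positive.

m_A − m_B ≈ 10.09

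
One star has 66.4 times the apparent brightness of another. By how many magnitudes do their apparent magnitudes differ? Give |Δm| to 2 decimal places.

|Δm| ≈ 4.56

Pogson: Δm = −2.5 log₁₀(ratio) = −2.5 log₁₀(66.4) = −2.5 × 1.8222 = -4.555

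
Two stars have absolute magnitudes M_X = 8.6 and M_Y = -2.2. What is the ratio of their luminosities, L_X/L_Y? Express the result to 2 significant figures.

ΔM = M_X − M_Y = 10.8
L_X/L_Y = 10^(−0.4 ΔM) = 10^-4.320 = 4.786×10^-5

L_X/L_Y ≈ 4.8×10^-5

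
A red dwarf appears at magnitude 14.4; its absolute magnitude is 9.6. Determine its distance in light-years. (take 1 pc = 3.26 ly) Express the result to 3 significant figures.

μ = m − M = 4.800
m − M = 5 log₁₀ d − 5
log₁₀ d = (m − M)/5 + 1 = 1.9600
d = 10^1.9600 = 91.20 pc
= 297.3 ly

d ≈ 297 ly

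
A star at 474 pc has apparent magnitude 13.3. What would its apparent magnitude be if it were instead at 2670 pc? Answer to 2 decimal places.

m ≈ 17.05

Flux ∝ 1/d², so Δm = 5 log₁₀(d₂/d₁) = 5 log₁₀(2670/474) = 3.754
m₂ = m₁ + Δm = 13.3 + (3.754) = 17.054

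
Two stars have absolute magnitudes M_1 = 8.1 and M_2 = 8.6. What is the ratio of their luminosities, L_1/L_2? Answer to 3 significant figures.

L_1/L_2 ≈ 1.58

ΔM = M_1 − M_2 = -0.5
L_1/L_2 = 10^(−0.4 ΔM) = 10^0.200 = 1.585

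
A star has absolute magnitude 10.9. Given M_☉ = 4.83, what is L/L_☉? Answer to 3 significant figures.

M − M_☉ = 10.9 − 4.83 = 6.070
L/L_☉ = 10^(−0.4 (M − M_☉)) = 10^-2.428 = 3.733×10^-3

L/L_☉ ≈ 3.73×10^-3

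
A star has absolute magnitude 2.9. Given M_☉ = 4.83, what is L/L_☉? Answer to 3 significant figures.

M − M_☉ = 2.9 − 4.83 = -1.930
L/L_☉ = 10^(−0.4 (M − M_☉)) = 10^0.772 = 5.916

L/L_☉ ≈ 5.92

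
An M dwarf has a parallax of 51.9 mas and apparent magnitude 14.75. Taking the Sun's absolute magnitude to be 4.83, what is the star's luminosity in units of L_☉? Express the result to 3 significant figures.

L/L_☉ ≈ 4.00×10^-4

d = 1/p = 1000/51.9 mas = 19.27 pc
M = m − 5 log₁₀ d + 5 = 14.75 − 5·1.2848 + 5 = 13.326
M − M_☉ = 13.326 − 4.83 = 8.496
L/L_☉ = 10^(−0.4 × 8.496) = 3.996×10^-4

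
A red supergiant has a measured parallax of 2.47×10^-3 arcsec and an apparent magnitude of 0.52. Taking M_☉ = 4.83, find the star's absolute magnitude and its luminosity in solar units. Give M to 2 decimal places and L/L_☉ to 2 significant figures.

M ≈ -7.52; L/L_☉ ≈ 87000

d = 1/p = 1/2.47×10^-3″ = 404.9 pc
M = m − 5 log₁₀ d + 5 = 0.52 − 5·2.6073 + 5 = -7.517
M − M_☉ = -7.517 − 4.83 = -12.347
L/L_☉ = 10^(−0.4 × -12.347) = 86820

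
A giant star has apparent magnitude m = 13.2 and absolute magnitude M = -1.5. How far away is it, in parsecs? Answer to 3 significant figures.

Distance modulus: m − M = 13.2 − (-1.5) = 14.700
m − M = 5 log₁₀ d − 5
log₁₀ d = (m − M)/5 + 1 = 3.9400
d = 10^3.9400 = 8710 pc

d ≈ 8710 pc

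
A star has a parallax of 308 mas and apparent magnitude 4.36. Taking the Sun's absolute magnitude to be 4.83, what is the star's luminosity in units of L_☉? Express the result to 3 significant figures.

d = 1/p = 1000/308 mas = 3.247 pc
M = m − 5 log₁₀ d + 5 = 4.36 − 5·0.5114 + 5 = 6.803
M − M_☉ = 6.803 − 4.83 = 1.973
L/L_☉ = 10^(−0.4 × 1.973) = 0.1625

L/L_☉ ≈ 0.163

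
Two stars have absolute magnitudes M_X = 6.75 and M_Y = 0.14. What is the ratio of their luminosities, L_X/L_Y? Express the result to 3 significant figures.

L_X/L_Y ≈ 2.27×10^-3

ΔM = M_X − M_Y = 6.61
L_X/L_Y = 10^(−0.4 ΔM) = 10^-2.644 = 2.270×10^-3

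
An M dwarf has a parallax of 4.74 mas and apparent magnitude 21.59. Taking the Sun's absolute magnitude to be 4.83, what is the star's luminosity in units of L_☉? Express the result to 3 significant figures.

L/L_☉ ≈ 8.80×10^-5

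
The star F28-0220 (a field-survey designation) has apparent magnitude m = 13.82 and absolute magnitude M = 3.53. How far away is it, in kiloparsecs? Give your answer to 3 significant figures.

Distance modulus: m − M = 13.82 − (3.53) = 10.290
m − M = 5 log₁₀ d − 5
log₁₀ d = (m − M)/5 + 1 = 3.0580
d = 10^3.0580 = 1143 pc
= 1.143 kpc

d ≈ 1.14 kpc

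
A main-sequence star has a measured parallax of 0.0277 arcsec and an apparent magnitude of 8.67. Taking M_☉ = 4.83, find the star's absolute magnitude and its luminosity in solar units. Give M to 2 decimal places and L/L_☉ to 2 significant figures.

M ≈ 5.88; L/L_☉ ≈ 0.38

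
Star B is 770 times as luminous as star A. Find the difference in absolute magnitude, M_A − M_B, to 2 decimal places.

Pogson: ΔM = −2.5 log₁₀(ratio) = −2.5 log₁₀(770) = −2.5 × 2.8865 = -7.216
Star B is brighter so has the smaller magnitude: M_A − M_B is positive.

M_A − M_B ≈ 7.22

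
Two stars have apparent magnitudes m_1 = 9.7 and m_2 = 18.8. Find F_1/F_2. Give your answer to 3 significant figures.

Δm = 9.7 − (18.8) = -9.1
Flux ratio = 10^(−0.4 Δm) = 10^(−0.4 × -9.1) = 10^3.640 = 4365

F_1/F_2 ≈ 4370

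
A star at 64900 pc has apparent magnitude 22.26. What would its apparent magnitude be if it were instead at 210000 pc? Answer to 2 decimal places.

m ≈ 24.81

Flux ∝ 1/d², so Δm = 5 log₁₀(d₂/d₁) = 5 log₁₀(210000/64900) = 2.550
m₂ = m₁ + Δm = 22.26 + (2.550) = 24.810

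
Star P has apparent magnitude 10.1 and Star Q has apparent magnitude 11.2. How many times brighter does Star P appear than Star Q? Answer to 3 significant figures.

2.75

Δm = 10.1 − (11.2) = -1.1
Flux ratio = 10^(−0.4 Δm) = 10^(−0.4 × -1.1) = 10^0.440 = 2.754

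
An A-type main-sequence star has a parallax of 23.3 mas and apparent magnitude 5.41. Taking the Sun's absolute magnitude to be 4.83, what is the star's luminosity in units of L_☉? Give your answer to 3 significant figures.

L/L_☉ ≈ 10.8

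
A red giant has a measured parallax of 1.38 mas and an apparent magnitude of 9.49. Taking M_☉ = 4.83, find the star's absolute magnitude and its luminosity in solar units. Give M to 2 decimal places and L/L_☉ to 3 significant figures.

M ≈ 0.19; L/L_☉ ≈ 71.8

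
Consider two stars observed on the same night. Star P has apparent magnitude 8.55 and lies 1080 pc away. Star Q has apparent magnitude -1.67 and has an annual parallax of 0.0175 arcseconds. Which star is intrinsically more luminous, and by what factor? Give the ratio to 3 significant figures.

Star Q is more luminous, by a factor of 34.3.

Star P: M = m − 5 log₁₀ d + 5 = 8.55 − 5·3.0334 + 5 = -1.617
Star Q: d = 1/p = 1/0.0175″ = 57.14 pc
Star Q: M = m − 5 log₁₀ d + 5 = -1.67 − 5·1.7570 + 5 = -5.455
ΔM = M_P − M_Q = -1.617 − (-5.455) = 3.838; smaller M is more luminous → Star Q.
L ratio = 10^(0.4 |ΔM|) = 10^1.535 = 34.28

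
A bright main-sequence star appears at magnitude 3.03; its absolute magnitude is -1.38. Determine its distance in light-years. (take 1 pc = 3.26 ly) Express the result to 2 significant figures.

d ≈ 250 ly

μ = m − M = 4.410
m − M = 5 log₁₀ d − 5
log₁₀ d = (m − M)/5 + 1 = 1.8820
d = 10^1.8820 = 76.21 pc
= 248.4 ly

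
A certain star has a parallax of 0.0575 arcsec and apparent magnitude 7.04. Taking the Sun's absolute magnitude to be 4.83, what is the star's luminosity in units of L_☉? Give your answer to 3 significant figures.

L/L_☉ ≈ 0.395

d = 1/p = 1/0.0575″ = 17.39 pc
M = m − 5 log₁₀ d + 5 = 7.04 − 5·1.2403 + 5 = 5.838
M − M_☉ = 5.838 − 4.83 = 1.008
L/L_☉ = 10^(−0.4 × 1.008) = 0.3951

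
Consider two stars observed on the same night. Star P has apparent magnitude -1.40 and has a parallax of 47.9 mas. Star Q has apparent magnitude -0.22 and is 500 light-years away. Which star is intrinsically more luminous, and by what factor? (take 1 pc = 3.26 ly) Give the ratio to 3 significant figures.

Star Q is more luminous, by a factor of 18.2.

Star P: p = 47.9 mas = 0.0479″ → d = 1/p = 20.88 pc
Star P: M = m − 5 log₁₀ d + 5 = -1.40 − 5·1.3197 + 5 = -2.998
Star Q: d = 500 ly / 3.26 = 153.4 pc
Star Q: M = m − 5 log₁₀ d + 5 = -0.22 − 5·2.1858 + 5 = -6.149
ΔM = M_P − M_Q = -2.998 − (-6.149) = 3.150; smaller M is more luminous → Star Q.
L ratio = 10^(0.4 |ΔM|) = 10^1.260 = 18.20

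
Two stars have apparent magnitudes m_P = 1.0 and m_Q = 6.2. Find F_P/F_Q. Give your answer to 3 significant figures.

F_P/F_Q ≈ 120

Magnitude difference = -5.2
Flux ratio = 10^(−0.4 Δm) = 10^(−0.4 × -5.2) = 10^2.080 = 120.2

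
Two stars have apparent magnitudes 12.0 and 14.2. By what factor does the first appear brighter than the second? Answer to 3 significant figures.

7.59

Δm = 12.0 − (14.2) = -2.2
Flux ratio = 10^(−0.4 Δm) = 10^(−0.4 × -2.2) = 10^0.880 = 7.586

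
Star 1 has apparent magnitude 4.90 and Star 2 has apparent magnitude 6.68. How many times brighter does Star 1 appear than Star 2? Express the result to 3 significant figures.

5.15

Δm = 4.90 − (6.68) = -1.78
Flux ratio = 10^(−0.4 Δm) = 10^(−0.4 × -1.78) = 10^0.712 = 5.152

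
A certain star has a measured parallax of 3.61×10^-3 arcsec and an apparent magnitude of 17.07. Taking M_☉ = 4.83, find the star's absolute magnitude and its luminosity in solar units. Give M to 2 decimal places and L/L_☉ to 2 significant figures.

d = 1/p = 1/3.61×10^-3″ = 277.0 pc
M = m − 5 log₁₀ d + 5 = 17.07 − 5·2.4425 + 5 = 9.858
M − M_☉ = 9.858 − 4.83 = 5.028
L/L_☉ = 10^(−0.4 × 5.028) = 9.750×10^-3

M ≈ 9.86; L/L_☉ ≈ 9.7×10^-3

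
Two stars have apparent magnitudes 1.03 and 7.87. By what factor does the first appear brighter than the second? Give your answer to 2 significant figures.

540

Magnitude difference = -6.84
Flux ratio = 10^(−0.4 Δm) = 10^(−0.4 × -6.84) = 10^2.736 = 544.5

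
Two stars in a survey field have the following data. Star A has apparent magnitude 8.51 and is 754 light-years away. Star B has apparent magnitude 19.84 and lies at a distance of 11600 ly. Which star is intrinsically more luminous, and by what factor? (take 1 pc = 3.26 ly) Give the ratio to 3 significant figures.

Star A: d = 754 ly / 3.26 = 231.3 pc
Star A: M = m − 5 log₁₀ d + 5 = 8.51 − 5·2.3642 + 5 = 1.689
Star B: d = 11600 ly / 3.26 = 3558 pc
Star B: M = m − 5 log₁₀ d + 5 = 19.84 − 5·3.5512 + 5 = 7.084
ΔM = M_A − M_B = 1.689 − (7.084) = -5.395; smaller M is more luminous → Star A.
L ratio = 10^(0.4 |ΔM|) = 10^2.158 = 143.8

Star A is more luminous, by a factor of 144.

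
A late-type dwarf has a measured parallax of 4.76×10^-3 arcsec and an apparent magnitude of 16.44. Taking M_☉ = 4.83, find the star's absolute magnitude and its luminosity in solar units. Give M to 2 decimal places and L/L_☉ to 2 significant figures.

d = 1/p = 1/4.76×10^-3″ = 210.1 pc
M = m − 5 log₁₀ d + 5 = 16.44 − 5·2.3224 + 5 = 9.828
M − M_☉ = 9.828 − 4.83 = 4.998
L/L_☉ = 10^(−0.4 × 4.998) = 0.01002

M ≈ 9.83; L/L_☉ ≈ 0.010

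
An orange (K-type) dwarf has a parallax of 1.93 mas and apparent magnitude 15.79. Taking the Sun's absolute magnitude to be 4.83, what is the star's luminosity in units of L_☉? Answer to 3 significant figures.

d = 1/p = 1000/1.93 mas = 518.1 pc
M = m − 5 log₁₀ d + 5 = 15.79 − 5·2.7144 + 5 = 7.218
M − M_☉ = 7.218 − 4.83 = 2.388
L/L_☉ = 10^(−0.4 × 2.388) = 0.1109

L/L_☉ ≈ 0.111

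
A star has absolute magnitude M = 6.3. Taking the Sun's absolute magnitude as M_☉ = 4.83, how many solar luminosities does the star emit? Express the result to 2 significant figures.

L/L_☉ ≈ 0.26

M − M_☉ = 6.3 − 4.83 = 1.470
L/L_☉ = 10^(−0.4 (M − M_☉)) = 10^-0.588 = 0.2582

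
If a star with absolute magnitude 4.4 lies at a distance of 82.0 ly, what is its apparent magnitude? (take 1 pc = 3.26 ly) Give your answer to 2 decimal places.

m ≈ 6.40

d = 82.0 ly / 3.26 = 25.15 pc
m = M + 5 log₁₀ d − 5 = 4.4 + 5·1.4006 − 5 = 6.403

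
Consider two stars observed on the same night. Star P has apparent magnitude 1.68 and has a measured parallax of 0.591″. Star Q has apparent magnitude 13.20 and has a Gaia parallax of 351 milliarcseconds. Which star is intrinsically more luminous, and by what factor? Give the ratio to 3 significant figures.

Star P: d = 1/p = 1/0.591″ = 1.692 pc
Star P: M = m − 5 log₁₀ d + 5 = 1.68 − 5·0.2284 + 5 = 5.538
Star Q: p = 351 mas = 0.351″ → d = 1/p = 2.849 pc
Star Q: M = m − 5 log₁₀ d + 5 = 13.20 − 5·0.4547 + 5 = 15.927
ΔM = M_P − M_Q = 5.538 − (15.927) = -10.389; smaller M is more luminous → Star P.
L ratio = 10^(0.4 |ΔM|) = 10^4.155 = 14300

Star P is more luminous, by a factor of 14300.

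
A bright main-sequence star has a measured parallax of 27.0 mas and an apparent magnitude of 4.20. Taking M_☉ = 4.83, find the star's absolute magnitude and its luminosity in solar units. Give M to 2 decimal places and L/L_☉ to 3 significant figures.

d = 1/p = 1000/27.0 mas = 37.04 pc
M = m − 5 log₁₀ d + 5 = 4.20 − 5·1.5686 + 5 = 1.357
M − M_☉ = 1.357 − 4.83 = -3.473
L/L_☉ = 10^(−0.4 × -3.473) = 24.51

M ≈ 1.36; L/L_☉ ≈ 24.5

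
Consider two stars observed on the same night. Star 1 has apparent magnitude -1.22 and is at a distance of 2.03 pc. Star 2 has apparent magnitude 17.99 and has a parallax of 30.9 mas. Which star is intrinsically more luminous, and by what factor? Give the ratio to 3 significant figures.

Star 1: M = m − 5 log₁₀ d + 5 = -1.22 − 5·0.3075 + 5 = 2.243
Star 2: p = 30.9 mas = 0.0309″ → d = 1/p = 32.36 pc
Star 2: M = m − 5 log₁₀ d + 5 = 17.99 − 5·1.5100 + 5 = 15.440
ΔM = M_1 − M_2 = 2.243 − (15.440) = -13.197; smaller M is more luminous → Star 1.
L ratio = 10^(0.4 |ΔM|) = 10^5.279 = 190100

Star 1 is more luminous, by a factor of 190000.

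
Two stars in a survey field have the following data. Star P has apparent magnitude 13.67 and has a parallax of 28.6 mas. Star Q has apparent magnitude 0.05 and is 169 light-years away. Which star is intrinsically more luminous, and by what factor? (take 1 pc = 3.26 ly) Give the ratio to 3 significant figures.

Star Q is more luminous, by a factor of 617000.

Star P: p = 28.6 mas = 0.0286″ → d = 1/p = 34.97 pc
Star P: M = m − 5 log₁₀ d + 5 = 13.67 − 5·1.5436 + 5 = 10.952
Star Q: d = 169 ly / 3.26 = 51.84 pc
Star Q: M = m − 5 log₁₀ d + 5 = 0.05 − 5·1.7147 + 5 = -3.523
ΔM = M_P − M_Q = 10.952 − (-3.523) = 14.475; smaller M is more luminous → Star Q.
L ratio = 10^(0.4 |ΔM|) = 10^5.790 = 616700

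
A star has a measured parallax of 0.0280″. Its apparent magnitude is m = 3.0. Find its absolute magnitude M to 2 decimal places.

d = 1/p = 1/0.0280″ = 35.71 pc
5 log₁₀(d/10 pc) = 5 log₁₀(35.71) − 5 = 2.764
M = m − 5 log₁₀(d/10) = 3.0 − 2.764 = 0.236

M ≈ 0.24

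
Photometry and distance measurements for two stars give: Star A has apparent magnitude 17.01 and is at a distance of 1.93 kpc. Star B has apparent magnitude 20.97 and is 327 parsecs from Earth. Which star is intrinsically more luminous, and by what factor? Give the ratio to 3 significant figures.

Star A: d = 1.93 kpc = 1930 pc
Star A: M = m − 5 log₁₀ d + 5 = 17.01 − 5·3.2856 + 5 = 5.582
Star B: M = m − 5 log₁₀ d + 5 = 20.97 − 5·2.5145 + 5 = 13.397
ΔM = M_A − M_B = 5.582 − (13.397) = -7.815; smaller M is more luminous → Star A.
L ratio = 10^(0.4 |ΔM|) = 10^3.126 = 1337

Star A is more luminous, by a factor of 1340.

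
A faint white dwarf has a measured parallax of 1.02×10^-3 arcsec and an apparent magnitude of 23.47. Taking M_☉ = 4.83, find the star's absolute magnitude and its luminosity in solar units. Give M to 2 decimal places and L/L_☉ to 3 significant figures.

M ≈ 13.51; L/L_☉ ≈ 3.36×10^-4

d = 1/p = 1/1.02×10^-3″ = 980.4 pc
M = m − 5 log₁₀ d + 5 = 23.47 − 5·2.9914 + 5 = 13.513
M − M_☉ = 13.513 − 4.83 = 8.683
L/L_☉ = 10^(−0.4 × 8.683) = 3.364×10^-4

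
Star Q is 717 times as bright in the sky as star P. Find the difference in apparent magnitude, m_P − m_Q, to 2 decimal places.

m_P − m_Q ≈ 7.14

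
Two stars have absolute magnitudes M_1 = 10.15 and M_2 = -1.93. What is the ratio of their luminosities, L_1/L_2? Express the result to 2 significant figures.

L_1/L_2 ≈ 1.5×10^-5

ΔM = M_1 − M_2 = 12.08
L_1/L_2 = 10^(−0.4 ΔM) = 10^-4.832 = 1.472×10^-5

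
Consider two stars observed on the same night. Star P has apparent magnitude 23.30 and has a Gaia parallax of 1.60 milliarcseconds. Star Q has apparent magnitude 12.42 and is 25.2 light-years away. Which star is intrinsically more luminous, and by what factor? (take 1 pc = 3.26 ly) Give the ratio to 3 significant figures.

Star P: p = 1.60 mas = 1.60×10^-3″ → d = 1/p = 625.0 pc
Star P: M = m − 5 log₁₀ d + 5 = 23.30 − 5·2.7959 + 5 = 14.321
Star Q: d = 25.2 ly / 3.26 = 7.730 pc
Star Q: M = m − 5 log₁₀ d + 5 = 12.42 − 5·0.8882 + 5 = 12.979
ΔM = M_P − M_Q = 14.321 − (12.979) = 1.342; smaller M is more luminous → Star Q.
L ratio = 10^(0.4 |ΔM|) = 10^0.537 = 3.440

Star Q is more luminous, by a factor of 3.44.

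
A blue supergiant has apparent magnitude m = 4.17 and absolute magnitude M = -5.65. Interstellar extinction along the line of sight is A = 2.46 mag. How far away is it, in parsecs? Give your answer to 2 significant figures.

m − M = 5 log₁₀(d/10 pc) + A  ⇒  4.17 − (-5.65) − 2.46 = 5 log₁₀(d/10)
7.360 = 5 log₁₀(d/10)
log₁₀ d = (m − M − A)/5 + 1 = 2.4720
d = 10^2.4720 = 296.5 pc

d ≈ 300 pc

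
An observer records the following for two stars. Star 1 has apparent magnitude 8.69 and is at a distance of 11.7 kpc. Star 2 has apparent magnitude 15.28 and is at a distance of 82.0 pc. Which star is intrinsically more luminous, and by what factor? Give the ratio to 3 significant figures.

Star 1 is more luminous, by a factor of 8.81×10^6.

Star 1: d = 11.7 kpc = 11700 pc
Star 1: M = m − 5 log₁₀ d + 5 = 8.69 − 5·4.0682 + 5 = -6.651
Star 2: M = m − 5 log₁₀ d + 5 = 15.28 − 5·1.9138 + 5 = 10.711
ΔM = M_1 − M_2 = -6.651 − (10.711) = -17.362; smaller M is more luminous → Star 1.
L ratio = 10^(0.4 |ΔM|) = 10^6.945 = 8.805×10^6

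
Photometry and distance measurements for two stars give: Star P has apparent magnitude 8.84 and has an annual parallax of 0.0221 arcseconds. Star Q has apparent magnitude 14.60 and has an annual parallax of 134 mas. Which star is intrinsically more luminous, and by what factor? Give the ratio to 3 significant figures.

Star P: d = 1/p = 1/0.0221″ = 45.25 pc
Star P: M = m − 5 log₁₀ d + 5 = 8.84 − 5·1.6556 + 5 = 5.562
Star Q: p = 134 mas = 0.134″ → d = 1/p = 7.463 pc
Star Q: M = m − 5 log₁₀ d + 5 = 14.60 − 5·0.8729 + 5 = 15.236
ΔM = M_P − M_Q = 5.562 − (15.236) = -9.674; smaller M is more luminous → Star P.
L ratio = 10^(0.4 |ΔM|) = 10^3.869 = 7403

Star P is more luminous, by a factor of 7400.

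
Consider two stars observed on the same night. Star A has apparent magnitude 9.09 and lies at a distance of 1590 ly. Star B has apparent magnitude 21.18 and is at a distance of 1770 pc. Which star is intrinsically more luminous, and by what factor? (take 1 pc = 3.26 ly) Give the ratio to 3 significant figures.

Star A is more luminous, by a factor of 5200.

Star A: d = 1590 ly / 3.26 = 487.7 pc
Star A: M = m − 5 log₁₀ d + 5 = 9.09 − 5·2.6882 + 5 = 0.649
Star B: M = m − 5 log₁₀ d + 5 = 21.18 − 5·3.2480 + 5 = 9.940
ΔM = M_A − M_B = 0.649 − (9.940) = -9.291; smaller M is more luminous → Star A.
L ratio = 10^(0.4 |ΔM|) = 10^3.716 = 5205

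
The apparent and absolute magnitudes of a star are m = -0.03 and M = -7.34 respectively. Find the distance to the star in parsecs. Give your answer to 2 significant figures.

Distance modulus: m − M = -0.03 − (-7.34) = 7.310
m − M = 5 log₁₀ d − 5
log₁₀ d = (m − M)/5 + 1 = 2.4620
d = 10^2.4620 = 289.7 pc

d ≈ 290 pc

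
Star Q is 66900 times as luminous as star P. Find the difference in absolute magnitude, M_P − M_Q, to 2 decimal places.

M_P − M_Q ≈ 12.06

Pogson: ΔM = −2.5 log₁₀(ratio) = −2.5 log₁₀(66900) = −2.5 × 4.8254 = -12.064
Star Q is brighter so has the smaller magnitude: M_P − M_Q is positive.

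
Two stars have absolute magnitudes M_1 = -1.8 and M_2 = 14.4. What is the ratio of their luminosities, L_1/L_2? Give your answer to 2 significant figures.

ΔM = M_1 − M_2 = -16.2
L_1/L_2 = 10^(−0.4 ΔM) = 10^6.480 = 3.020×10^6

L_1/L_2 ≈ 3.0×10^6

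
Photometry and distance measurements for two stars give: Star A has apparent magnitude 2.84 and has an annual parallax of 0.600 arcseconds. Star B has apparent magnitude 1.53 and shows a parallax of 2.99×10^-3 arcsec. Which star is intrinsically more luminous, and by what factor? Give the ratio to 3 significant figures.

Star B is more luminous, by a factor of 135000.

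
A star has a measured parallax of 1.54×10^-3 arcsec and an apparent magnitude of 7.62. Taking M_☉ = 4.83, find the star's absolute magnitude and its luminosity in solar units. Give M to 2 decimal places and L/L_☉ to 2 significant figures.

d = 1/p = 1/1.54×10^-3″ = 649.4 pc
M = m − 5 log₁₀ d + 5 = 7.62 − 5·2.8125 + 5 = -1.442
M − M_☉ = -1.442 − 4.83 = -6.272
L/L_☉ = 10^(−0.4 × -6.272) = 322.8

M ≈ -1.44; L/L_☉ ≈ 320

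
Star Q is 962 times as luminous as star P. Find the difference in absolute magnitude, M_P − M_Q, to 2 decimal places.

M_P − M_Q ≈ 7.46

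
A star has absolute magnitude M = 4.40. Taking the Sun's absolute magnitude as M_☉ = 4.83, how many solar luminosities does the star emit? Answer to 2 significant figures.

L/L_☉ ≈ 1.5

M − M_☉ = 4.40 − 4.83 = -0.430
L/L_☉ = 10^(−0.4 (M − M_☉)) = 10^0.172 = 1.486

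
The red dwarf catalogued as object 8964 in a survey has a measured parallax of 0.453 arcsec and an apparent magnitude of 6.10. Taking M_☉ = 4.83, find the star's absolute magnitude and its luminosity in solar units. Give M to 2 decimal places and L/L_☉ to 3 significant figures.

d = 1/p = 1/0.453″ = 2.208 pc
M = m − 5 log₁₀ d + 5 = 6.10 − 5·0.3439 + 5 = 9.380
M − M_☉ = 9.380 − 4.83 = 4.550
L/L_☉ = 10^(−0.4 × 4.550) = 0.01513

M ≈ 9.38; L/L_☉ ≈ 0.0151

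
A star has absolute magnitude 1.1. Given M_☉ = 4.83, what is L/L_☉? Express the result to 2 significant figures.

L/L_☉ ≈ 31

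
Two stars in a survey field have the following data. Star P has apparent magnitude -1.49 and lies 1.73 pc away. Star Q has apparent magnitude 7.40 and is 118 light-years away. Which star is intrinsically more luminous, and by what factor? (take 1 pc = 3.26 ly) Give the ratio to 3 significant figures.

Star P is more luminous, by a factor of 8.22.

Star P: M = m − 5 log₁₀ d + 5 = -1.49 − 5·0.2380 + 5 = 2.320
Star Q: d = 118 ly / 3.26 = 36.20 pc
Star Q: M = m − 5 log₁₀ d + 5 = 7.40 − 5·1.5587 + 5 = 4.607
ΔM = M_P − M_Q = 2.320 − (4.607) = -2.287; smaller M is more luminous → Star P.
L ratio = 10^(0.4 |ΔM|) = 10^0.915 = 8.218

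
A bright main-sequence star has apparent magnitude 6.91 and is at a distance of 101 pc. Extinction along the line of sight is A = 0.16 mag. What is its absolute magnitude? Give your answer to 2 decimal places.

M ≈ 1.73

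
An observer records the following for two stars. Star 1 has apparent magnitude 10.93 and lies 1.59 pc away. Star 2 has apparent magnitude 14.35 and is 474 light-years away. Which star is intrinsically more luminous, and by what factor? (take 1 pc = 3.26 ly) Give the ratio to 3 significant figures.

Star 1: M = m − 5 log₁₀ d + 5 = 10.93 − 5·0.2014 + 5 = 14.923
Star 2: d = 474 ly / 3.26 = 145.4 pc
Star 2: M = m − 5 log₁₀ d + 5 = 14.35 − 5·2.1626 + 5 = 8.537
ΔM = M_1 − M_2 = 14.923 − (8.537) = 6.386; smaller M is more luminous → Star 2.
L ratio = 10^(0.4 |ΔM|) = 10^2.554 = 358.4

Star 2 is more luminous, by a factor of 358.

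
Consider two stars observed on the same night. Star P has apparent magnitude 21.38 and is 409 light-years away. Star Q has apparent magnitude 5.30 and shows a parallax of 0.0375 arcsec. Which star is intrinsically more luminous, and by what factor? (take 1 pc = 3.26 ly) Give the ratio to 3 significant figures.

Star Q is more luminous, by a factor of 122000.

Star P: d = 409 ly / 3.26 = 125.5 pc
Star P: M = m − 5 log₁₀ d + 5 = 21.38 − 5·2.0985 + 5 = 15.887
Star Q: d = 1/p = 1/0.0375″ = 26.67 pc
Star Q: M = m − 5 log₁₀ d + 5 = 5.30 − 5·1.4260 + 5 = 3.170
ΔM = M_P − M_Q = 15.887 − (3.170) = 12.717; smaller M is more luminous → Star Q.
L ratio = 10^(0.4 |ΔM|) = 10^5.087 = 122200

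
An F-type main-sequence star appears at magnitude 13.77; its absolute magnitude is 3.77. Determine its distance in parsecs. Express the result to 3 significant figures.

Distance modulus: m − M = 13.77 − (3.77) = 10.000
m − M = 5 log₁₀ d − 5
log₁₀ d = (m − M)/5 + 1 = 3.0000
d = 10^3.0000 = 1000 pc

d ≈ 1000 pc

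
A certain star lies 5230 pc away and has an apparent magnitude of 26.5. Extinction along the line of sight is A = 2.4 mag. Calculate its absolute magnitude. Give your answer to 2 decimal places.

M ≈ 10.51

5 log₁₀(d/10 pc) = 5 log₁₀(5230) − 5 = 13.593
M = m − 5 log₁₀(d/10) − A = 26.5 − 13.593 − 2.4 = 10.507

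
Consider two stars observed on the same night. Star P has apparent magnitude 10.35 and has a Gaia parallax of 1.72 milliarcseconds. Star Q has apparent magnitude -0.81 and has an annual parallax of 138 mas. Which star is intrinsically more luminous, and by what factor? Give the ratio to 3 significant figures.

Star Q is more luminous, by a factor of 4.52.

Star P: p = 1.72 mas = 1.72×10^-3″ → d = 1/p = 581.4 pc
Star P: M = m − 5 log₁₀ d + 5 = 10.35 − 5·2.7645 + 5 = 1.528
Star Q: p = 138 mas = 0.138″ → d = 1/p = 7.246 pc
Star Q: M = m − 5 log₁₀ d + 5 = -0.81 − 5·0.8601 + 5 = -0.111
ΔM = M_P − M_Q = 1.528 − (-0.111) = 1.638; smaller M is more luminous → Star Q.
L ratio = 10^(0.4 |ΔM|) = 10^0.655 = 4.522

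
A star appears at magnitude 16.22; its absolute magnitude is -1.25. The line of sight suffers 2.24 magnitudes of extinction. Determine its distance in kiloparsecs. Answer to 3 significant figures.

d ≈ 11.1 kpc

m − M = 5 log₁₀(d/10 pc) + A  ⇒  16.22 − (-1.25) − 2.24 = 5 log₁₀(d/10)
15.230 = 5 log₁₀(d/10)
log₁₀ d = (m − M − A)/5 + 1 = 4.0460
d = 10^4.0460 = 11120 pc
= 11.12 kpc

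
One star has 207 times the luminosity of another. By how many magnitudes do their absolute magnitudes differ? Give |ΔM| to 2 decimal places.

Pogson: ΔM = −2.5 log₁₀(ratio) = −2.5 log₁₀(207) = −2.5 × 2.3160 = -5.790

|ΔM| ≈ 5.79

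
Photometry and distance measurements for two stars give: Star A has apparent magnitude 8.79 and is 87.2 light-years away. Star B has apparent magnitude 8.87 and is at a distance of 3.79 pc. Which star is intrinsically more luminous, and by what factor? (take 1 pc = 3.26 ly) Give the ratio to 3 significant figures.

Star A: d = 87.2 ly / 3.26 = 26.75 pc
Star A: M = m − 5 log₁₀ d + 5 = 8.79 − 5·1.4273 + 5 = 6.654
Star B: M = m − 5 log₁₀ d + 5 = 8.87 − 5·0.5786 + 5 = 10.977
ΔM = M_A − M_B = 6.654 − (10.977) = -4.323; smaller M is more luminous → Star A.
L ratio = 10^(0.4 |ΔM|) = 10^1.729 = 53.62

Star A is more luminous, by a factor of 53.6.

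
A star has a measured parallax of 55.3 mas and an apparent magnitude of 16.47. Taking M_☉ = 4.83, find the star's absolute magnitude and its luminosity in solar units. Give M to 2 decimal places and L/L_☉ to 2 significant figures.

M ≈ 15.18; L/L_☉ ≈ 7.2×10^-5

d = 1/p = 1000/55.3 mas = 18.08 pc
M = m − 5 log₁₀ d + 5 = 16.47 − 5·1.2573 + 5 = 15.184
M − M_☉ = 15.184 − 4.83 = 10.354
L/L_☉ = 10^(−0.4 × 10.354) = 7.220×10^-5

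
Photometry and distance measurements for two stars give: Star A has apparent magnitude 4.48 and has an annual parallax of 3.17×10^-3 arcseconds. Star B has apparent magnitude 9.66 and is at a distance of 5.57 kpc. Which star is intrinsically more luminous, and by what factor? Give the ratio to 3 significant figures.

Star B is more luminous, by a factor of 2.64.

Star A: d = 1/p = 1/3.17×10^-3″ = 315.5 pc
Star A: M = m − 5 log₁₀ d + 5 = 4.48 − 5·2.4989 + 5 = -3.015
Star B: d = 5.57 kpc = 5570 pc
Star B: M = m − 5 log₁₀ d + 5 = 9.66 − 5·3.7459 + 5 = -4.069
ΔM = M_A − M_B = -3.015 − (-4.069) = 1.055; smaller M is more luminous → Star B.
L ratio = 10^(0.4 |ΔM|) = 10^0.422 = 2.641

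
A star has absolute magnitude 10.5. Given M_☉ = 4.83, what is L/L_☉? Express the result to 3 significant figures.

M − M_☉ = 10.5 − 4.83 = 5.670
L/L_☉ = 10^(−0.4 (M − M_☉)) = 10^-2.268 = 5.395×10^-3

L/L_☉ ≈ 5.40×10^-3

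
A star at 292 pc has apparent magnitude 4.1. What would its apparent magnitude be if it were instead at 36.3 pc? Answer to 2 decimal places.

Flux ∝ 1/d², so Δm = 5 log₁₀(d₂/d₁) = 5 log₁₀(36.3/292) = -4.527
m₂ = m₁ + Δm = 4.1 + (-4.527) = -0.427

m ≈ -0.43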